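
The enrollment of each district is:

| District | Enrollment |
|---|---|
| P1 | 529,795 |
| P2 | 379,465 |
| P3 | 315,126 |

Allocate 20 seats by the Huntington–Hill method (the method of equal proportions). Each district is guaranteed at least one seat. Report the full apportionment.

P1: 9; P2: 6; P3: 5

With divisor 60495: modified quotas P1 8.758, P2 6.273, P3 5.209.
Geometric-mean thresholds: P1 √(8·9)=8.485, P2 √(6·7)=6.481, P3 √(5·6)=5.477.
Each quota rounded against its threshold gives P1 9, P2 6, P3 5 (total 20).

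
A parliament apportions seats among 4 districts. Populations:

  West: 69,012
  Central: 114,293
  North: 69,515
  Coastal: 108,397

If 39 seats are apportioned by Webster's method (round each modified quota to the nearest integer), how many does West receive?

7

Standard divisor 361217/39 ≈ 9261.974; standard quotas: West 7.451, Central 12.340, North 7.505, Coastal 11.703.
Rounding to the nearest integer gives West 7, Central 12, North 8, Coastal 12 — total 39, matching the house size, so no adjustment is needed.
West receives 7.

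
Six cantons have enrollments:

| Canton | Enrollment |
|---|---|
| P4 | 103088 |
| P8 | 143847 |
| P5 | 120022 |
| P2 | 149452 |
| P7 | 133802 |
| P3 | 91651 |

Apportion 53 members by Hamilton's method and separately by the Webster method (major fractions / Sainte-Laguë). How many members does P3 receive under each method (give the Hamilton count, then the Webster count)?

Hamilton: P4 7, P8 10, P5 9, P2 11, P7 10, P3 6.
Webster: P4 7, P8 10, P5 9, P2 11, P7 9, P3 7.
P3 gets 6 under Hamilton and 7 under Webster.

6 and 7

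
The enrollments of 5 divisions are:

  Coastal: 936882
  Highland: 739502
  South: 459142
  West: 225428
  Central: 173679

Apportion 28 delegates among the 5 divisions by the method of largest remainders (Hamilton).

Coastal: 10, Highland: 8, South: 5, West: 3, Central: 2

The standard divisor is 2534633/28 ≈ 90522.607.
Standard quotas: Coastal 10.3497, Highland 8.1693, South 5.0721, West 2.4903, Central 1.9186.
Lower quotas: Coastal 10, Highland 8, South 5, West 2, Central 1 (sum 26, leaving 2 seats).
Remainders in descending order: Central 0.9186, West 0.4903, Coastal 0.3497, Highland 0.1693, South 0.0721.
Largest remainders: Central, West receive the extra seats.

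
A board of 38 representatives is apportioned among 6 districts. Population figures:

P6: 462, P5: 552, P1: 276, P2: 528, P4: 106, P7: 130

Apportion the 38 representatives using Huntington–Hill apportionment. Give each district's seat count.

P6: 9, P5: 10, P1: 5, P2: 10, P4: 2, P7: 2

With divisor 54: modified quotas P6 8.556, P5 10.222, P1 5.111, P2 9.778, P4 1.963, P7 2.407.
Geometric-mean thresholds: P6 √(8·9)=8.485, P5 √(10·11)=10.488, P1 √(5·6)=5.477, P2 √(9·10)=9.487, P4 √(1·2)=1.414, P7 √(2·3)=2.449.
Each quota rounded against its threshold gives P6 9, P5 10, P1 5, P2 10, P4 2, P7 2 (total 38).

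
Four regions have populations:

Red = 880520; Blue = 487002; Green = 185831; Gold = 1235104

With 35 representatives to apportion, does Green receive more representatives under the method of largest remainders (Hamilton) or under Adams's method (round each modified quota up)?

Hamilton: Red 11, Blue 6, Green 2, Gold 16.
Adams: Red 11, Blue 6, Green 3, Gold 15.
Green gets 2 under Hamilton and 3 under Adams.

Adams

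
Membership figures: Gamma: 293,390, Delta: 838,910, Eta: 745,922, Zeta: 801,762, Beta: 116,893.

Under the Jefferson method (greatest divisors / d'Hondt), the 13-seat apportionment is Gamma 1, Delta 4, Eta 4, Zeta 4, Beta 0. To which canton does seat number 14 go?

Priority for the next seat is population ÷ (current seats + 1).
Priorities: Gamma 146695.000, Delta 167782.000, Eta 149184.400, Zeta 160352.400, Beta 116893.000.
Highest priority: Delta.

Delta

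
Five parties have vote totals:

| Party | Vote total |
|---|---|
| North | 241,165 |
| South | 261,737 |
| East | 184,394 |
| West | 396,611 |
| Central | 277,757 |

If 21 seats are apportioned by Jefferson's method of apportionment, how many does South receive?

Standard divisor 1361664/21 ≈ 64841.143; standard quotas: North 3.719, South 4.037, East 2.844, West 6.117, Central 4.284.
Rounding down gives 3, 4, 2, 6, 4 = 19 seats, so the divisor must be adjusted.
With modified divisor 58500: modified quotas North 4.122, South 4.474, East 3.152, West 6.780, Central 4.748.
Rounding down: North 4, South 4, East 3, West 6, Central 4 (total 21).
South receives 4.

4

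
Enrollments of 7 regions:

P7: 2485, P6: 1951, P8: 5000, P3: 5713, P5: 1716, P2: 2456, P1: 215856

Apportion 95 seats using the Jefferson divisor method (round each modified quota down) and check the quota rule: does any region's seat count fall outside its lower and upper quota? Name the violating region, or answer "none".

P1

Standard quotas: P7 1.004, P6 0.788, P8 2.020, P3 2.308, P5 0.693, P2 0.992, P1 87.195.
Jefferson allocation: P7 1, P6 0, P8 2, P3 2, P5 0, P2 1, P1 89.
P1 has quota 87.195 (lower 87, upper 88) but receives 89 — outside the quota interval.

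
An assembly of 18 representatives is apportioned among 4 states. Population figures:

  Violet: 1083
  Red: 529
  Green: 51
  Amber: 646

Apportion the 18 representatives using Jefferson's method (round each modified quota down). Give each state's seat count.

Standard divisor 2309/18 ≈ 128.278; standard quotas: Violet 8.443, Red 4.124, Green 0.398, Amber 5.036.
Rounding down gives 8, 4, 0, 5 = 17 seats, so the divisor must be adjusted.
With modified divisor 110: modified quotas Violet 9.845, Red 4.809, Green 0.464, Amber 5.873.
Rounding down: Violet 9, Red 4, Green 0, Amber 5 (total 18).

Violet 9, Red 4, Green 0, Amber 5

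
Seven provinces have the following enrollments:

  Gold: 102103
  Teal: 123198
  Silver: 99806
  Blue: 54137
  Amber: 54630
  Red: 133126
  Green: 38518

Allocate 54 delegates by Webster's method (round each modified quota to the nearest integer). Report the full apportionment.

Gold 9, Teal 11, Silver 9, Blue 5, Amber 5, Red 12, Green 3

Standard divisor 605518/54 ≈ 11213.296; standard quotas: Gold 9.106, Teal 10.987, Silver 8.901, Blue 4.828, Amber 4.872, Red 11.872, Green 3.435.
Rounding to the nearest integer gives Gold 9, Teal 11, Silver 9, Blue 5, Amber 5, Red 12, Green 3 — total 54, matching the house size, so no adjustment is needed.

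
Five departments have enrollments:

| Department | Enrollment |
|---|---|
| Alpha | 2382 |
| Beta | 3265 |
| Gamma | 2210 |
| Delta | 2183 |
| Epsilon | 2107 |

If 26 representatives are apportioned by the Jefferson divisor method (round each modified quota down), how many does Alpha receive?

Standard divisor 12147/26 ≈ 467.192; standard quotas: Alpha 5.099, Beta 6.989, Gamma 4.730, Delta 4.673, Epsilon 4.510.
Rounding down gives 5, 6, 4, 4, 4 = 23 seats, so the divisor must be adjusted.
With modified divisor 430: modified quotas Alpha 5.540, Beta 7.593, Gamma 5.140, Delta 5.077, Epsilon 4.900.
Rounding down: Alpha 5, Beta 7, Gamma 5, Delta 5, Epsilon 4 (total 26).
Alpha receives 5.

5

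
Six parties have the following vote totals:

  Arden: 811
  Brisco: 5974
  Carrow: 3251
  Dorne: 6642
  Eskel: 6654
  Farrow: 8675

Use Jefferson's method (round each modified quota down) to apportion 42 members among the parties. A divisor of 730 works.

Arden 1, Brisco 8, Carrow 4, Dorne 9, Eskel 9, Farrow 11

With modified divisor 730: modified quotas Arden 1.111, Brisco 8.184, Carrow 4.453, Dorne 9.099, Eskel 9.115, Farrow 11.884.
Rounding down: Arden 1, Brisco 8, Carrow 4, Dorne 9, Eskel 9, Farrow 11 (total 42).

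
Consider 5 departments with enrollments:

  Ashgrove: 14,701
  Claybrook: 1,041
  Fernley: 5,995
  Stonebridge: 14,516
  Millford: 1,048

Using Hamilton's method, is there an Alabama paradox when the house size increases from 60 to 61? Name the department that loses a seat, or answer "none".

Claybrook

At 60 seats: Ashgrove 24, Claybrook 2, Fernley 9, Stonebridge 23, Millford 2.
At 61 seats: Ashgrove 24, Claybrook 1, Fernley 10, Stonebridge 24, Millford 2.
Claybrook drops from 2 to 1.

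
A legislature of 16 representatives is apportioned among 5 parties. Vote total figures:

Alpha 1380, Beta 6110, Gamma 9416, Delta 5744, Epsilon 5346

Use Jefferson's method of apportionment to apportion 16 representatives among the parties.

Standard divisor 27996/16 ≈ 1749.75; standard quotas: Alpha 0.789, Beta 3.492, Gamma 5.381, Delta 3.283, Epsilon 3.055.
Rounding down gives 0, 3, 5, 3, 3 = 14 seats, so the divisor must be adjusted.
With modified divisor 1500: modified quotas Alpha 0.920, Beta 4.073, Gamma 6.277, Delta 3.829, Epsilon 3.564.
Rounding down: Alpha 0, Beta 4, Gamma 6, Delta 3, Epsilon 3 (total 16).

Alpha 0; Beta 4; Gamma 6; Delta 3; Epsilon 3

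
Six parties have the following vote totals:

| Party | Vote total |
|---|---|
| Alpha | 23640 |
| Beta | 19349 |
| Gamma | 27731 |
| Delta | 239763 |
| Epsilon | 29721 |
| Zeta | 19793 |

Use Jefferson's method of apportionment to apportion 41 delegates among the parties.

Standard divisor 359997/41 ≈ 8780.415; standard quotas: Alpha 2.692, Beta 2.204, Gamma 3.158, Delta 27.307, Epsilon 3.385, Zeta 2.254.
Rounding down gives 2, 2, 3, 27, 3, 2 = 39 seats, so the divisor must be adjusted.
With modified divisor 8100: modified quotas Alpha 2.919, Beta 2.389, Gamma 3.424, Delta 29.600, Epsilon 3.669, Zeta 2.444.
Rounding down: Alpha 2, Beta 2, Gamma 3, Delta 29, Epsilon 3, Zeta 2 (total 41).

Alpha: 2; Beta: 2; Gamma: 3; Delta: 29; Epsilon: 3; Zeta: 2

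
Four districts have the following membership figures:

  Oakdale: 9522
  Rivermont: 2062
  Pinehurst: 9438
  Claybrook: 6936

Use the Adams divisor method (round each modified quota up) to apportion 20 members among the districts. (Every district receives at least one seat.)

Standard divisor 27958/20 ≈ 1397.9; standard quotas: Oakdale 6.812, Rivermont 1.475, Pinehurst 6.752, Claybrook 4.962.
Rounding up gives 7, 2, 7, 5 = 21 seats, so the divisor must be adjusted.
With modified divisor 1580: modified quotas Oakdale 6.027, Rivermont 1.305, Pinehurst 5.973, Claybrook 4.390.
Rounding up: Oakdale 7, Rivermont 2, Pinehurst 6, Claybrook 5 (total 20).

Oakdale=7; Rivermont=2; Pinehurst=6; Claybrook=5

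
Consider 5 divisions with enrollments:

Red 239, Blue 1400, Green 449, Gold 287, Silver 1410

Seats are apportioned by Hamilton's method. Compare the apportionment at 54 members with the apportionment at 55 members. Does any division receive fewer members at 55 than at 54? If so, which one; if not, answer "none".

At 54 seats: Red 4, Blue 20, Green 6, Gold 4, Silver 20.
At 55 seats: Red 3, Blue 20, Green 7, Gold 4, Silver 21.
Red drops from 4 to 3.

Red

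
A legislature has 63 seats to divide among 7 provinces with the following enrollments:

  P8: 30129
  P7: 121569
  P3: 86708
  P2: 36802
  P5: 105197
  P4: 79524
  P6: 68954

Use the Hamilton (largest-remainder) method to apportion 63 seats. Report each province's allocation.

The standard divisor is 528883/63 ≈ 8394.968.
Standard quotas: P8 3.5889, P7 14.4812, P3 10.3286, P2 4.3838, P5 12.5310, P4 9.4728, P6 8.2137.
Lower quotas: P8 3, P7 14, P3 10, P2 4, P5 12, P4 9, P6 8 (sum 60, leaving 3 seats).
Remainders in descending order: P8 0.5889, P5 0.5310, P7 0.4812, P4 0.4728, P2 0.3838, P3 0.3286, P6 0.2137.
The surplus seats go to P8, P5, P7.

P8 4, P7 15, P3 10, P2 4, P5 13, P4 9, P6 8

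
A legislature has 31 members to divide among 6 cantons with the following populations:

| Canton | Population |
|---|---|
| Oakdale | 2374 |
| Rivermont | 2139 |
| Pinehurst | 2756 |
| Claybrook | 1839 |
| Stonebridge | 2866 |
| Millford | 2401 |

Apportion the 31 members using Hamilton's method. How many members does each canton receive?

The standard divisor is 14375/31 ≈ 463.71.
Standard quotas: Oakdale 5.120, Rivermont 4.613, Pinehurst 5.943, Claybrook 3.966, Stonebridge 6.181, Millford 5.178.
Lower quotas: Oakdale 5, Rivermont 4, Pinehurst 5, Claybrook 3, Stonebridge 6, Millford 5 (sum 28, leaving 3 seats).
Remainders in descending order: Claybrook 0.966, Pinehurst 0.943, Rivermont 0.613, Stonebridge 0.181, Millford 0.178, Oakdale 0.120.
Largest remainders: Claybrook, Pinehurst, Rivermont receive the extra seats.

Oakdale 5, Rivermont 5, Pinehurst 6, Claybrook 4, Stonebridge 6, Millford 5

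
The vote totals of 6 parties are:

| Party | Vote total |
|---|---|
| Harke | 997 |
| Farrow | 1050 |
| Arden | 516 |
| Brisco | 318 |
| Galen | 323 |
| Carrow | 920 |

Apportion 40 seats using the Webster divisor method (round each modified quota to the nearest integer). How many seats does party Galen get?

3

Standard divisor 4124/40 ≈ 103.1; standard quotas: Harke 9.670, Farrow 10.184, Arden 5.005, Brisco 3.084, Galen 3.133, Carrow 8.923.
Rounding to the nearest integer gives Harke 10, Farrow 10, Arden 5, Brisco 3, Galen 3, Carrow 9 — total 40, matching the house size, so no adjustment is needed.
Galen receives 3.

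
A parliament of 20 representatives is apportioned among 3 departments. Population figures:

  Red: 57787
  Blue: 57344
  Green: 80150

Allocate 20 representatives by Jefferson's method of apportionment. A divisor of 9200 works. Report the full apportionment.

With modified divisor 9200: modified quotas Red 6.281, Blue 6.233, Green 8.712.
Rounding down: Red 6, Blue 6, Green 8 (total 20).

Red 6, Blue 6, Green 8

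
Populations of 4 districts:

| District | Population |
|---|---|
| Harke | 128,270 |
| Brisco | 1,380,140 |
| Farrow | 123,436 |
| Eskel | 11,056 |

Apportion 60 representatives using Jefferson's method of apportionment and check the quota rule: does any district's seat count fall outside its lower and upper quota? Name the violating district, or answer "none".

Brisco

Standard quotas: Harke 4.685, Brisco 50.404, Farrow 4.508, Eskel 0.404.
Jefferson allocation: Harke 4, Brisco 52, Farrow 4, Eskel 0.
Brisco has quota 50.404 (lower 50, upper 51) but receives 52 — outside the quota interval.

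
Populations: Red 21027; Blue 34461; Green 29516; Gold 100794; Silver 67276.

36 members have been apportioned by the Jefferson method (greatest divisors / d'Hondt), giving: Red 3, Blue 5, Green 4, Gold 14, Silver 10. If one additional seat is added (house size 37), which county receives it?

Gold

Priority for the next seat is population ÷ (current seats + 1).
Priorities: Red 5256.750, Blue 5743.500, Green 5903.200, Gold 6719.600, Silver 6116.000.
Highest priority: Gold.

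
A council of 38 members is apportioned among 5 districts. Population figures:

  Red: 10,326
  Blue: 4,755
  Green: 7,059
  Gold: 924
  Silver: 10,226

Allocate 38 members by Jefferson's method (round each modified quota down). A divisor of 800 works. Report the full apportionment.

With modified divisor 800: modified quotas Red 12.908, Blue 5.944, Green 8.824, Gold 1.155, Silver 12.783.
Rounding down: Red 12, Blue 5, Green 8, Gold 1, Silver 12 (total 38).

Red=12, Blue=5, Green=8, Gold=1, Silver=12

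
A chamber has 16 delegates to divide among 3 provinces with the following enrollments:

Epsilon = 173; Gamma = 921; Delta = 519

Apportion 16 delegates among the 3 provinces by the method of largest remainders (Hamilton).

Epsilon 2, Gamma 9, Delta 5

Standard divisor: 1613 ÷ 16 ≈ 100.812.
Standard quotas: Epsilon 1.716, Gamma 9.136, Delta 5.148.
Lower quotas: Epsilon 1, Gamma 9, Delta 5 (sum 15, leaving 1 seat).
Remainders in descending order: Epsilon 0.716, Delta 0.148, Gamma 0.136.
Largest remainder: Epsilon receives the extra seat.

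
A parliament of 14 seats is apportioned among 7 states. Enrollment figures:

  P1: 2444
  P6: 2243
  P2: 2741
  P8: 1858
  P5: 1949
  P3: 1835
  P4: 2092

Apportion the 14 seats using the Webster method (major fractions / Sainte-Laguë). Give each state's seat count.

Standard divisor 15162/14 ≈ 1083; standard quotas: P1 2.257, P6 2.071, P2 2.531, P8 1.716, P5 1.800, P3 1.694, P4 1.932.
Rounding to the nearest integer gives 2, 2, 3, 2, 2, 2, 2 = 15 seats, so the divisor must be adjusted.
With modified divisor 1200: modified quotas P1 2.037, P6 1.869, P2 2.284, P8 1.548, P5 1.624, P3 1.529, P4 1.743.
Rounding to the nearest integer: P1 2, P6 2, P2 2, P8 2, P5 2, P3 2, P4 2 (total 14).

P1 2, P6 2, P2 2, P8 2, P5 2, P3 2, P4 2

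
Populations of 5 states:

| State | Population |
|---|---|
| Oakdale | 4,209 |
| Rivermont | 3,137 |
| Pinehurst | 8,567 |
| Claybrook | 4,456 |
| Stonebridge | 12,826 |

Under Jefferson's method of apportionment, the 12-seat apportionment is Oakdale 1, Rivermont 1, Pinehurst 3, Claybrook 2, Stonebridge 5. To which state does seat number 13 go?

Priority for the next seat is population ÷ (current seats + 1).
Priorities: Oakdale 2104.500, Rivermont 1568.500, Pinehurst 2141.750, Claybrook 1485.333, Stonebridge 2137.667.
Highest priority: Pinehurst.

Pinehurst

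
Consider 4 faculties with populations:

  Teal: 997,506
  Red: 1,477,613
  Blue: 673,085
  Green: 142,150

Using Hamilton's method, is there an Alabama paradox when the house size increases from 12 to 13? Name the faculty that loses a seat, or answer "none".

At 12 seats: Teal 4, Red 5, Blue 2, Green 1.
At 13 seats: Teal 4, Red 6, Blue 3, Green 0.
Green drops from 1 to 0.

Green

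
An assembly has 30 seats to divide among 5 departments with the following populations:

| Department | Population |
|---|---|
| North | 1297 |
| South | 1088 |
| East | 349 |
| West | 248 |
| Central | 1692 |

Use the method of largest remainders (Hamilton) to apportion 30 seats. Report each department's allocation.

North 8; South 7; East 2; West 2; Central 11

The standard divisor is 4674/30 ≈ 155.8.
Standard quotas: North 8.325, South 6.983, East 2.240, West 1.592, Central 10.860.
Lower quotas: North 8, South 6, East 2, West 1, Central 10 (sum 27, leaving 3 seats).
Remainders in descending order: South 0.983, Central 0.860, West 0.592, North 0.325, East 0.240.
Largest remainders: South, Central, West receive the extra seats.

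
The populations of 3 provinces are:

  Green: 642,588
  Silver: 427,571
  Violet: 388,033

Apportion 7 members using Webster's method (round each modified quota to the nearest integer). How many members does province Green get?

Standard divisor 1458192/7 ≈ 208313.143; standard quotas: Green 3.085, Silver 2.053, Violet 1.863.
Rounding to the nearest integer gives Green 3, Silver 2, Violet 2 — total 7, matching the house size, so no adjustment is needed.
Green receives 3.

3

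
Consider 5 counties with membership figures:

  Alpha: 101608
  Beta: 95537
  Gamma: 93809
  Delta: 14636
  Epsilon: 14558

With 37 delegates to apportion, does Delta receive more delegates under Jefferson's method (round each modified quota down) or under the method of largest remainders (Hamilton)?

Jefferson: Alpha 12, Beta 12, Gamma 11, Delta 1, Epsilon 1.
Hamilton: Alpha 12, Beta 11, Gamma 11, Delta 2, Epsilon 1.
Delta gets 1 under Jefferson and 2 under Hamilton.

Hamilton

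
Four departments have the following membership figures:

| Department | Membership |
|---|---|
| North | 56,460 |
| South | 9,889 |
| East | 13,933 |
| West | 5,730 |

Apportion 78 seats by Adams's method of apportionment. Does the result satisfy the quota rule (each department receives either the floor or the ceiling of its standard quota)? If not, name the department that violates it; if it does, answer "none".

Standard quotas: North 51.201, South 8.968, East 12.635, West 5.196.
Adams allocation: North 50, South 9, East 13, West 6.
North has quota 51.201 (lower 51, upper 52) but receives 50 — outside the quota interval.

North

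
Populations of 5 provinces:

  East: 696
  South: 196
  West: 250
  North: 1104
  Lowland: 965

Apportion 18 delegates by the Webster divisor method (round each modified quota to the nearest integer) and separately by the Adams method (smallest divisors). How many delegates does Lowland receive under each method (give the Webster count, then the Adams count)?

Webster: East 4, South 1, West 1, North 6, Lowland 6.
Adams: East 4, South 1, West 2, North 6, Lowland 5.
Lowland gets 6 under Webster and 5 under Adams.

6 and 5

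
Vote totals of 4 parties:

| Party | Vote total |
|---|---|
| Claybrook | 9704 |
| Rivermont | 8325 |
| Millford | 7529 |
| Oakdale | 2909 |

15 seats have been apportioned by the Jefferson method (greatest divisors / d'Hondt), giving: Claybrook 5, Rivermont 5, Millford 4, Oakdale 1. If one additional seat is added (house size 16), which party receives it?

Claybrook

Priority for the next seat is population ÷ (current seats + 1).
Priorities: Claybrook 1617.333, Rivermont 1387.500, Millford 1505.800, Oakdale 1454.500.
Highest priority: Claybrook.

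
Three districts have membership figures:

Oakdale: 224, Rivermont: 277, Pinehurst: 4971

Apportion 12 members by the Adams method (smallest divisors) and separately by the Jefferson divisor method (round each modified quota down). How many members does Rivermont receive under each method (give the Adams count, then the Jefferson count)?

1 and 0

Adams: Oakdale 1, Rivermont 1, Pinehurst 10.
Jefferson: Oakdale 0, Rivermont 0, Pinehurst 12.
Rivermont gets 1 under Adams and 0 under Jefferson.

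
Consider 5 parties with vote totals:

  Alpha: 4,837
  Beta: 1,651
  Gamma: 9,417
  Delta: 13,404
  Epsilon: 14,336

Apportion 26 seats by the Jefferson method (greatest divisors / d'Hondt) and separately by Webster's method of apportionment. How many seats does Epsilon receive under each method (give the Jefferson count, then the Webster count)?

9 and 8

Jefferson: Alpha 3, Beta 1, Gamma 5, Delta 8, Epsilon 9.
Webster: Alpha 3, Beta 1, Gamma 6, Delta 8, Epsilon 8.
Epsilon gets 9 under Jefferson and 8 under Webster.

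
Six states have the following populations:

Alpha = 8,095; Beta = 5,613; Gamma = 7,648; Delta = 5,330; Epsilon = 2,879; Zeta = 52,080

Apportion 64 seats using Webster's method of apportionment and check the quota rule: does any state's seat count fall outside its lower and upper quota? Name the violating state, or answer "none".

Standard quotas: Alpha 6.346, Beta 4.400, Gamma 5.995, Delta 4.178, Epsilon 2.257, Zeta 40.825.
Webster allocation: Alpha 6, Beta 4, Gamma 6, Delta 4, Epsilon 2, Zeta 42.
Zeta has quota 40.825 (lower 40, upper 41) but receives 42 — outside the quota interval.

Zeta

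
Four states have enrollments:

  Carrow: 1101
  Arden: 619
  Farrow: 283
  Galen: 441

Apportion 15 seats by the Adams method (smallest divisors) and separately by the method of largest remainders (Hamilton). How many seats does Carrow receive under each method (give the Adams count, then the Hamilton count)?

6 and 7

Adams: Carrow 6, Arden 4, Farrow 2, Galen 3.
Hamilton: Carrow 7, Arden 4, Farrow 2, Galen 2.
Carrow gets 6 under Adams and 7 under Hamilton.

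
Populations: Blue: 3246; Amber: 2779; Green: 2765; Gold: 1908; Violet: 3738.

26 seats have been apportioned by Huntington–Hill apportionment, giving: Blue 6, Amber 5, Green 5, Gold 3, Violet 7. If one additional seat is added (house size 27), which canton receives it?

Priority for the next seat is population ÷ (√(s·(s+1))).
Priorities: Blue 500.869, Amber 507.374, Green 504.818, Gold 550.792, Violet 499.511.
Highest priority: Gold.

Gold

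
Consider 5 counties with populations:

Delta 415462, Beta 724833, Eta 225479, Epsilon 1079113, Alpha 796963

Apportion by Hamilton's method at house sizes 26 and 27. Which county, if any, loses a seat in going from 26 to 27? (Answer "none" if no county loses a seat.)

none

At 26 seats: Delta 3, Beta 6, Eta 2, Epsilon 9, Alpha 6.
At 27 seats: Delta 3, Beta 6, Eta 2, Epsilon 9, Alpha 7.
No county's allocation decreased.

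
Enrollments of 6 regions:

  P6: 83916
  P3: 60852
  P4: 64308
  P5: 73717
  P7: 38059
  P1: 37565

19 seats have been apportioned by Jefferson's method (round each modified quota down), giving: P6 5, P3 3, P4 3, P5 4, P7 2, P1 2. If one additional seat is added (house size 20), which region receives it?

Priority for the next seat is population ÷ (current seats + 1).
Priorities: P6 13986.000, P3 15213.000, P4 16077.000, P5 14743.400, P7 12686.333, P1 12521.667.
Highest priority: P4.

P4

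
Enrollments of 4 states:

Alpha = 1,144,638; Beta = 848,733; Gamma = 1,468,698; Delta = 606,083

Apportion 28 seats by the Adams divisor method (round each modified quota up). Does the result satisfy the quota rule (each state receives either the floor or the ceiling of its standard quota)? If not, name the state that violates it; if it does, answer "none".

none

Standard quotas: Alpha 7.878, Beta 5.842, Gamma 10.109, Delta 4.172.
Adams allocation: Alpha 8, Beta 6, Gamma 10, Delta 4.
Every allocation lies between the lower and upper quota.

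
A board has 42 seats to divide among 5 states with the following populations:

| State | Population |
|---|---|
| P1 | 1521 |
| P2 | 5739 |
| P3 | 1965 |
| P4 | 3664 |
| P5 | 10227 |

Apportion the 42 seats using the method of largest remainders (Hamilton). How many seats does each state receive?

The standard divisor is 23116/42 ≈ 550.381.
Standard quotas: P1 2.7635, P2 10.4273, P3 3.5703, P4 6.6572, P5 18.5817.
Lower quotas: P1 2, P2 10, P3 3, P4 6, P5 18 (sum 39, leaving 3 seats).
Remainders in descending order: P1 0.7635, P4 0.6572, P5 0.5817, P3 0.5703, P2 0.4273.
The surplus seats go to P1, P4, P5.

P1=3; P2=10; P3=3; P4=7; P5=19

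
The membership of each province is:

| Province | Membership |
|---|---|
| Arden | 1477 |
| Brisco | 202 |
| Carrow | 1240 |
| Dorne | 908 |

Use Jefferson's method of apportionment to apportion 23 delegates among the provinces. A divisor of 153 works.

Arden 9, Brisco 1, Carrow 8, Dorne 5

With modified divisor 153: modified quotas Arden 9.654, Brisco 1.320, Carrow 8.105, Dorne 5.935.
Rounding down: Arden 9, Brisco 1, Carrow 8, Dorne 5 (total 23).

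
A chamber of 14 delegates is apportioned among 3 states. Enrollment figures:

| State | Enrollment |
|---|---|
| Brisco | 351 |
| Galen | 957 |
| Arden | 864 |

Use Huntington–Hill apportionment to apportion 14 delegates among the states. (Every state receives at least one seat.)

With divisor 153: modified quotas Brisco 2.294, Galen 6.255, Arden 5.647.
Geometric-mean thresholds: Brisco √(2·3)=2.449, Galen √(6·7)=6.481, Arden √(5·6)=5.477.
Each quota rounded against its threshold gives Brisco 2, Galen 6, Arden 6 (total 14).

Brisco=2; Galen=6; Arden=6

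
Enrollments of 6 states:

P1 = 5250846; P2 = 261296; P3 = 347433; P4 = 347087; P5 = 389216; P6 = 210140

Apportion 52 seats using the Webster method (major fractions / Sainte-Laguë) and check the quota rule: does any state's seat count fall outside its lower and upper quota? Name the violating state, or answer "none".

Standard quotas: P1 40.118, P2 1.996, P3 2.654, P4 2.652, P5 2.974, P6 1.606.
Webster allocation: P1 39, P2 2, P3 3, P4 3, P5 3, P6 2.
P1 has quota 40.118 (lower 40, upper 41) but receives 39 — outside the quota interval.

P1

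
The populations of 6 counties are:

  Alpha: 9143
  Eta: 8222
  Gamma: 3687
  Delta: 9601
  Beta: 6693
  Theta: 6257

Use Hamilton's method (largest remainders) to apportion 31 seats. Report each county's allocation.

Alpha 6, Eta 6, Gamma 3, Delta 7, Beta 5, Theta 4

Standard divisor: 43603 ÷ 31 ≈ 1406.548.
Standard quotas: Alpha 6.5003, Eta 5.8455, Gamma 2.6213, Delta 6.8259, Beta 4.7585, Theta 4.4485.
Lower quotas: Alpha 6, Eta 5, Gamma 2, Delta 6, Beta 4, Theta 4 (sum 27, leaving 4 seats).
Remainders in descending order: Eta 0.8455, Delta 0.8259, Beta 0.7585, Gamma 0.6213, Alpha 0.5003, Theta 0.4485.
Largest remainders: Eta, Delta, Beta, Gamma receive the extra seats.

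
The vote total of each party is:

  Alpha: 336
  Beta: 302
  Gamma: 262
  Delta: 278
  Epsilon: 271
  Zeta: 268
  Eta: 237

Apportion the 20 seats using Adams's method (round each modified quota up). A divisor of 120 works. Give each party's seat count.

Alpha: 3; Beta: 3; Gamma: 3; Delta: 3; Epsilon: 3; Zeta: 3; Eta: 2

With modified divisor 120: modified quotas Alpha 2.800, Beta 2.517, Gamma 2.183, Delta 2.317, Epsilon 2.258, Zeta 2.233, Eta 1.975.
Rounding up: Alpha 3, Beta 3, Gamma 3, Delta 3, Epsilon 3, Zeta 3, Eta 2 (total 20).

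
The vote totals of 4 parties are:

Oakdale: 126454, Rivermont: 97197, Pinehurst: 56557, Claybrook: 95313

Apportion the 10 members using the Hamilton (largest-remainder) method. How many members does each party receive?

Standard divisor: 375521 ÷ 10 ≈ 37552.1.
Standard quotas: Oakdale 3.3674, Rivermont 2.5883, Pinehurst 1.5061, Claybrook 2.5382.
Lower quotas: Oakdale 3, Rivermont 2, Pinehurst 1, Claybrook 2 (sum 8, leaving 2 seats).
Remainders in descending order: Rivermont 0.5883, Claybrook 0.5382, Pinehurst 0.5061, Oakdale 0.3674.
Largest remainders: Rivermont, Claybrook receive the extra seats.

Oakdale 3, Rivermont 3, Pinehurst 1, Claybrook 3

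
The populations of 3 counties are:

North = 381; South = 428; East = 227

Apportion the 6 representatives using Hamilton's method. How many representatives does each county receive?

North: 2, South: 3, East: 1

The standard divisor is 1036/6 ≈ 172.667.
Standard quotas: North 2.207, South 2.479, East 1.315.
Lower quotas: North 2, South 2, East 1 (sum 5, leaving 1 seat).
Remainders in descending order: South 0.479, East 0.315, North 0.207.
The surplus seat goes to South.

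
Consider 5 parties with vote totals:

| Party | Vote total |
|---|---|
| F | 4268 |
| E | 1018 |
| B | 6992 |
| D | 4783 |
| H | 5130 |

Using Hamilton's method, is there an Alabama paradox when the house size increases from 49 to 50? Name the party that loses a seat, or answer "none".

At 49 seats: F 9, E 2, B 16, D 11, H 11.
At 50 seats: F 10, E 2, B 16, D 11, H 11.
No party's allocation decreased.

none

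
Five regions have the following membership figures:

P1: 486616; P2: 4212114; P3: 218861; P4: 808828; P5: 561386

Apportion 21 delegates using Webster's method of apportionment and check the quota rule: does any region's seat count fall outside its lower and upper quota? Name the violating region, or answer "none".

Standard quotas: P1 1.625, P2 14.068, P3 0.731, P4 2.701, P5 1.875.
Webster allocation: P1 2, P2 13, P3 1, P4 3, P5 2.
P2 has quota 14.068 (lower 14, upper 15) but receives 13 — outside the quota interval.

P2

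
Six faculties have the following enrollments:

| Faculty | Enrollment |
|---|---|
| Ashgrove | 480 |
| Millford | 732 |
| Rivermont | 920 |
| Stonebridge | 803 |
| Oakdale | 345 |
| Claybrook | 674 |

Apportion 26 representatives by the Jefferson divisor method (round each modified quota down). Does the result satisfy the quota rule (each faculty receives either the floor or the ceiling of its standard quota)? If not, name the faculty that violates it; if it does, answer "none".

Standard quotas: Ashgrove 3.156, Millford 4.813, Rivermont 6.050, Stonebridge 5.280, Oakdale 2.269, Claybrook 4.432.
Jefferson allocation: Ashgrove 3, Millford 5, Rivermont 6, Stonebridge 5, Oakdale 2, Claybrook 5.
Every allocation lies between the lower and upper quota.

none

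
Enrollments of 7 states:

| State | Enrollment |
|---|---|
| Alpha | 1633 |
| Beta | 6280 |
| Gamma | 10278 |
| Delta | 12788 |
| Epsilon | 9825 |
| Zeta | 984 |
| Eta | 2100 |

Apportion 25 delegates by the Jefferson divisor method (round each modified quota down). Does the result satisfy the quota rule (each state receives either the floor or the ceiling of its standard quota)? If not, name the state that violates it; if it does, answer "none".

Standard quotas: Alpha 0.930, Beta 3.577, Gamma 5.855, Delta 7.284, Epsilon 5.597, Zeta 0.561, Eta 1.196.
Jefferson allocation: Alpha 1, Beta 3, Gamma 6, Delta 8, Epsilon 6, Zeta 0, Eta 1.
Every allocation lies between the lower and upper quota.

none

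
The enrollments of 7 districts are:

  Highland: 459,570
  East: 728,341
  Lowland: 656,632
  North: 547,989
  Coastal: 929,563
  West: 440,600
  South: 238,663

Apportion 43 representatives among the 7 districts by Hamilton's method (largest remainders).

Highland: 5, East: 8, Lowland: 7, North: 6, Coastal: 10, West: 5, South: 2

Total 4001358; standard divisor 4001358/43 ≈ 93054.837.
Standard quotas: Highland 4.9387, East 7.8270, Lowland 7.0564, North 5.8889, Coastal 9.9894, West 4.7348, South 2.5648.
Lower quotas: Highland 4, East 7, Lowland 7, North 5, Coastal 9, West 4, South 2 (sum 38, leaving 5 seats).
Remainders in descending order: Coastal 0.9894, Highland 0.9387, North 0.8889, East 0.8270, West 0.7348, South 0.5648, Lowland 0.0564.
The surplus seats go to Coastal, Highland, North, East, West.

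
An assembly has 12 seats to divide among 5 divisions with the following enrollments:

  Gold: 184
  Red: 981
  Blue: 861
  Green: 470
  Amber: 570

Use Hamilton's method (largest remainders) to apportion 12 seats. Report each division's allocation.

Total 3066; standard divisor 3066/12 ≈ 255.5.
Standard quotas: Gold 0.720, Red 3.840, Blue 3.370, Green 1.840, Amber 2.231.
Lower quotas: Gold 0, Red 3, Blue 3, Green 1, Amber 2 (sum 9, leaving 3 seats).
Remainders in descending order: Red 0.840, Green 0.840, Gold 0.720, Blue 0.370, Amber 0.231.
The surplus seats go to Red, Green, Gold.

Gold=1, Red=4, Blue=3, Green=2, Amber=2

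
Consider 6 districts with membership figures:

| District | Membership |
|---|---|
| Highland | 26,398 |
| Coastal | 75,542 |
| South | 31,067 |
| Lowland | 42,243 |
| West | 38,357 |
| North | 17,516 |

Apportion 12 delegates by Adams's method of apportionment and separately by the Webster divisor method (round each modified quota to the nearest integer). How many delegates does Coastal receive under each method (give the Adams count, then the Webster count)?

Adams: Highland 2, Coastal 3, South 2, Lowland 2, West 2, North 1.
Webster: Highland 1, Coastal 4, South 2, Lowland 2, West 2, North 1.
Coastal gets 3 under Adams and 4 under Webster.

3 and 4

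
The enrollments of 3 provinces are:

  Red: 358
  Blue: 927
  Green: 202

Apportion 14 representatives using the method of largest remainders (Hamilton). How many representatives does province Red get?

3

Standard divisor: 1487 ÷ 14 ≈ 106.214.
Standard quotas: Red 3.371, Blue 8.728, Green 1.902.
Lower quotas: Red 3, Blue 8, Green 1 (sum 12, leaving 2 seats).
Remainders in descending order: Green 0.902, Blue 0.728, Red 0.371.
The surplus seats go to Green, Blue.
Red receives 3.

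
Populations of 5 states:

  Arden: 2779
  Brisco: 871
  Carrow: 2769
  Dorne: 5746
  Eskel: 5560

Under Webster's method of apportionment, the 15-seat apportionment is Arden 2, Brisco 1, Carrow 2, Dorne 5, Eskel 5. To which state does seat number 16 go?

Arden

Priority for the next seat is population ÷ (current seats + 0.5).
Priorities: Arden 1111.600, Brisco 580.667, Carrow 1107.600, Dorne 1044.727, Eskel 1010.909.
Highest priority: Arden.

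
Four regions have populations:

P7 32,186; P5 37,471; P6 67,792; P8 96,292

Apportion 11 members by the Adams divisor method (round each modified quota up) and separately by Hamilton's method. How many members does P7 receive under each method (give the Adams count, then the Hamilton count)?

Adams: P7 2, P5 2, P6 3, P8 4.
Hamilton: P7 1, P5 2, P6 3, P8 5.
P7 gets 2 under Adams and 1 under Hamilton.

2 and 1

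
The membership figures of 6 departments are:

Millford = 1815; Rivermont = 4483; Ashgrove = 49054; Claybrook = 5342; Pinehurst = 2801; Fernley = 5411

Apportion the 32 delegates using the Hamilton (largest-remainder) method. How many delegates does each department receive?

Millford=1; Rivermont=2; Ashgrove=23; Claybrook=2; Pinehurst=1; Fernley=3

The standard divisor is 68906/32 ≈ 2153.312.
Standard quotas: Millford 0.8429, Rivermont 2.0819, Ashgrove 22.7807, Claybrook 2.4808, Pinehurst 1.3008, Fernley 2.5129.
Lower quotas: Millford 0, Rivermont 2, Ashgrove 22, Claybrook 2, Pinehurst 1, Fernley 2 (sum 29, leaving 3 seats).
Remainders in descending order: Millford 0.8429, Ashgrove 0.7807, Fernley 0.5129, Claybrook 0.4808, Pinehurst 0.3008, Rivermont 0.0819.
Largest remainders: Millford, Ashgrove, Fernley receive the extra seats.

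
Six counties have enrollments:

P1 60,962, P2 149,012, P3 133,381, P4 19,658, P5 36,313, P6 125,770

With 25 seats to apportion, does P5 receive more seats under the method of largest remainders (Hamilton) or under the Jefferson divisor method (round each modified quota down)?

Hamilton: P1 3, P2 7, P3 6, P4 1, P5 2, P6 6.
Jefferson: P1 3, P2 7, P3 7, P4 1, P5 1, P6 6.
P5 gets 2 under Hamilton and 1 under Jefferson.

Hamilton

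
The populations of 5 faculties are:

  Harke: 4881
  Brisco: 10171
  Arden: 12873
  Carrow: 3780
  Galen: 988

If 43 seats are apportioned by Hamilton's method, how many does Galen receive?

1

Total 32693; standard divisor 32693/43 ≈ 760.302.
Standard quotas: Harke 6.4198, Brisco 13.3776, Arden 16.9314, Carrow 4.9717, Galen 1.2995.
Lower quotas: Harke 6, Brisco 13, Arden 16, Carrow 4, Galen 1 (sum 40, leaving 3 seats).
Remainders in descending order: Carrow 0.9717, Arden 0.9314, Harke 0.4198, Brisco 0.3776, Galen 0.2995.
Largest remainders: Carrow, Arden, Harke receive the extra seats.
Galen receives 1.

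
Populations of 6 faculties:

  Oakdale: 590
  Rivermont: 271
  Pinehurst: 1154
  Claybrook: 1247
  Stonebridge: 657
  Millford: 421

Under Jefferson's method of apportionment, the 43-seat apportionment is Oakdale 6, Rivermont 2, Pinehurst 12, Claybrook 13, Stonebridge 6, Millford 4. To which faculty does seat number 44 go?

Priority for the next seat is population ÷ (current seats + 1).
Priorities: Oakdale 84.286, Rivermont 90.333, Pinehurst 88.769, Claybrook 89.071, Stonebridge 93.857, Millford 84.200.
Highest priority: Stonebridge.

Stonebridge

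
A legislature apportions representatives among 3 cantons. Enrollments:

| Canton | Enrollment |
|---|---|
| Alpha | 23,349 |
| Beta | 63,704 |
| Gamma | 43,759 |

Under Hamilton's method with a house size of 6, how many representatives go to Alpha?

1

Standard divisor: 130812 ÷ 6 = 21802.
Standard quotas: Alpha 1.0710, Beta 2.9219, Gamma 2.0071.
Lower quotas: Alpha 1, Beta 2, Gamma 2 (sum 5, leaving 1 seat).
Remainders in descending order: Beta 0.9219, Alpha 0.0710, Gamma 0.0071.
Largest remainder: Beta receives the extra seat.
Alpha receives 1.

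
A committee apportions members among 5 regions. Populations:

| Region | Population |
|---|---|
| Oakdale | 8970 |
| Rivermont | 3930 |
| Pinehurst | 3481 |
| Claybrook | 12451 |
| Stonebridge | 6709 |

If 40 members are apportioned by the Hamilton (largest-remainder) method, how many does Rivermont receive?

4

The standard divisor is 35541/40 ≈ 888.525.
Standard quotas: Oakdale 10.0954, Rivermont 4.4231, Pinehurst 3.9177, Claybrook 14.0131, Stonebridge 7.5507.
Lower quotas: Oakdale 10, Rivermont 4, Pinehurst 3, Claybrook 14, Stonebridge 7 (sum 38, leaving 2 seats).
Remainders in descending order: Pinehurst 0.9177, Stonebridge 0.5507, Rivermont 0.4231, Oakdale 0.0954, Claybrook 0.0131.
Largest remainders: Pinehurst, Stonebridge receive the extra seats.
Rivermont receives 4.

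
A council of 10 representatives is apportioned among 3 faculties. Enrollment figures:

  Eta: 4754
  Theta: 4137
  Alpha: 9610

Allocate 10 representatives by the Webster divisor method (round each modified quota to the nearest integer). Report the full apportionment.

Standard divisor 18501/10 ≈ 1850.1; standard quotas: Eta 2.570, Theta 2.236, Alpha 5.194.
Rounding to the nearest integer gives Eta 3, Theta 2, Alpha 5 — total 10, matching the house size, so no adjustment is needed.

Eta 3; Theta 2; Alpha 5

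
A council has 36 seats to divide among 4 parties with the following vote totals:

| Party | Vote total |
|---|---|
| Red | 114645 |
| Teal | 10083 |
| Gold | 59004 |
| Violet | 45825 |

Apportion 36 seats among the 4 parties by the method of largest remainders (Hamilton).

Red 18, Teal 2, Gold 9, Violet 7

Standard divisor: 229557 ÷ 36 ≈ 6376.583.
Standard quotas: Red 17.9791, Teal 1.5813, Gold 9.2532, Violet 7.1865.
Lower quotas: Red 17, Teal 1, Gold 9, Violet 7 (sum 34, leaving 2 seats).
Remainders in descending order: Red 0.9791, Teal 0.5813, Gold 0.2532, Violet 0.1865.
The surplus seats go to Red, Teal.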